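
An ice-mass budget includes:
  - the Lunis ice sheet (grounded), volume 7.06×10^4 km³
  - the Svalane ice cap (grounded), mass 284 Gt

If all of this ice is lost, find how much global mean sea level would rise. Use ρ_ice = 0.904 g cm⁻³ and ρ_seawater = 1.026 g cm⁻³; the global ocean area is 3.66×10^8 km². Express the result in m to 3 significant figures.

Lunis: 7.06×10^4 km³ × (904/1026) = 6.221×10^4 km³ of water.
Svalane: 284 Gt = 2.840×10^14 kg; dividing by ρ_w = 1.026 g cm⁻³ = 1026 kg m⁻³ gives 2.768×10^11 m³ of water.
Total added water ≈ 6.248×10^13 m³ over 3.66×10^14 m² → Δh = 0.171 m.

≈ 0.171 m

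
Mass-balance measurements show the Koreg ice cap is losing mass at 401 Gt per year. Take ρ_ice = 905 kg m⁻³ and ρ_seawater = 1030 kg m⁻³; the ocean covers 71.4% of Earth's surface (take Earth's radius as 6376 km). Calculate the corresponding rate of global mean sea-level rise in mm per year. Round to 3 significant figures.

≈ 1.07 mm/yr

ρ_w = 1030 kg m⁻³. Annual water volume added = 401 Gt / ρ_w = 4.010×10^14 kg / 1030 kg m⁻³ = 3.893×10^11 m³.
Δh per year = 3.893×10^11 / 3.65×10^14 = 1.07×10^-3 m = 1.07 mm.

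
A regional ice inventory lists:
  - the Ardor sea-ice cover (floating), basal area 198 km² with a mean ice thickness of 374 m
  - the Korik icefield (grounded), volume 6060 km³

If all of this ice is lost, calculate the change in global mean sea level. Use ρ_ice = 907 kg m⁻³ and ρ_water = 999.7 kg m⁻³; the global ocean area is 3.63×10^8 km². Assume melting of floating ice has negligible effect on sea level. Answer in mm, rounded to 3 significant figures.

≈ 15.1 mm

The Ardor sea-ice cover is floating and already displaces its own weight of water, so its melt adds essentially nothing to sea level.
Korik: 6060 km³ × (907/999.7) = 5498 km³ of water.
Total added water ≈ 5.498×10^12 m³ over 3.63×10^14 m² → Δh = 0.0151 m = 15.1 mm.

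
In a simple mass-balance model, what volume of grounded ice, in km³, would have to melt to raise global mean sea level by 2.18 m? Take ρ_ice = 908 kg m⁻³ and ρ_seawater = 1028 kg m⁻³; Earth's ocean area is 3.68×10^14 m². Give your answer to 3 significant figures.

Required water volume = Δh × A = 2.18 m × 3.68×10^14 m² = 8.022×10^14 m³ = 8.022×10^5 km³.
Ice volume = water volume × ρ_w/ρ_ice = 8.022×10^5 × 1028/908 = 9.08×10^5 km³.

≈ 9.08×10^5 km³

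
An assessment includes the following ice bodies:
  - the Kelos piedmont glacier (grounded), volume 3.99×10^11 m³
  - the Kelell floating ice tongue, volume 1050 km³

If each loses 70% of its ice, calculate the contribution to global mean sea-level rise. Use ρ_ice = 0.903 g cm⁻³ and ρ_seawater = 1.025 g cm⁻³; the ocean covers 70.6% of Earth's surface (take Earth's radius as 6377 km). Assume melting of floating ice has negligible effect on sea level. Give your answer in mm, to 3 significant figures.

Kelos: 0.7 × 3.99×10^11 m³ × (903/1025) = 2.461×10^11 m³ of water.
The Kelell floating ice tongue is floating and already displaces its own weight of water, so its melt adds essentially nothing to sea level.
Total added water ≈ 2.461×10^11 m³ over 3.61×10^14 m² → Δh = 6.82×10^-4 m = 0.682 mm.

≈ 0.682 mm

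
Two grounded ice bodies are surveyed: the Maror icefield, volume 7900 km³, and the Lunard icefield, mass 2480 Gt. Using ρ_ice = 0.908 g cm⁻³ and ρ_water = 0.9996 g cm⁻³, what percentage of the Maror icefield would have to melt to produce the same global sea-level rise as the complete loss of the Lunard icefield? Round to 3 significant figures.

Equal sea-level rise means equal mass of meltwater, i.e. equal mass of ice lost.
Ice mass of Lunard: 2.480×10^15 kg; ice mass of Maror: 7.173×10^15 kg.
Fraction required = 2.480×10^15 / 7.173×10^15 = 0.346 → 34.6 %.

≈ 34.6 %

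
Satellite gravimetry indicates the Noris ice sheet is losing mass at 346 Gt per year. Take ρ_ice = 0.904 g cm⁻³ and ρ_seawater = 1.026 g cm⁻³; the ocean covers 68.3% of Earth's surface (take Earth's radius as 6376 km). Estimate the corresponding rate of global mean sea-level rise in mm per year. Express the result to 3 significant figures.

ρ_w = 1.026 g cm⁻³ = 1026 kg m⁻³. Annual water volume added = 346 Gt / ρ_w = 3.460×10^14 kg / 1026 kg m⁻³ = 3.372×10^11 m³.
Δh per year = 3.372×10^11 / 3.49×10^14 = 9.66×10^-4 m = 0.966 mm.

≈ 0.966 mm/yr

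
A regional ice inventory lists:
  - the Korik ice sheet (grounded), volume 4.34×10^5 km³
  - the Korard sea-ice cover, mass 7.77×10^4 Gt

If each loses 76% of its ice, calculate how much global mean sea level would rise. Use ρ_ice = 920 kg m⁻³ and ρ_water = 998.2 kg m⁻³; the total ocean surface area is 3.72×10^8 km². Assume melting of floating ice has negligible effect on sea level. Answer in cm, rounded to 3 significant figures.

≈ 81.7 cm

Korik: 0.76 × 4.34×10^5 km³ × (920/998.2) = 3.040×10^5 km³ of water.
The Korard sea-ice cover is floating and already displaces its own weight of water, so its melt adds essentially nothing to sea level.
Total added water ≈ 3.040×10^14 m³ over 3.72×10^14 m² → Δh = 0.817 m = 81.7 cm.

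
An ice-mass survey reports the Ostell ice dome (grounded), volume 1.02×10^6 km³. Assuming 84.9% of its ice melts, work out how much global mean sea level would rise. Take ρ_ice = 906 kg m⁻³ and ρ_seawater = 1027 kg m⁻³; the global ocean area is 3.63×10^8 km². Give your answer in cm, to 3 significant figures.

Ostell: 0.849 × 1.02×10^6 km³ × (906/1027) = 7.640×10^5 km³ of water.
Spread over 3.63×10^14 m² of ocean, Δh = 7.640×10^14 / 3.63×10^14 = 2.10 m = 210 cm.

≈ 210 cm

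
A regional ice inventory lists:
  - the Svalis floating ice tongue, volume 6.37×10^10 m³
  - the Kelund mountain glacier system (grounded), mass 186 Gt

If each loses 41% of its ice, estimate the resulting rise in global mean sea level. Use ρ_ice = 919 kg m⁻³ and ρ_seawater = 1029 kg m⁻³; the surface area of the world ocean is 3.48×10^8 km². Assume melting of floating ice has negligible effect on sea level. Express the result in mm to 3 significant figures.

≈ 0.213 mm

The Svalis floating ice tongue is floating and already displaces its own weight of water, so its melt adds essentially nothing to sea level.
Kelund: 0.41 × 186 Gt = 7.626×10^13 kg; dividing by ρ_w = 1029 kg m⁻³ gives 7.411×10^10 m³ of water.
Total added water ≈ 7.411×10^10 m³ over 3.48×10^14 m² → Δh = 2.13×10^-4 m = 0.213 mm.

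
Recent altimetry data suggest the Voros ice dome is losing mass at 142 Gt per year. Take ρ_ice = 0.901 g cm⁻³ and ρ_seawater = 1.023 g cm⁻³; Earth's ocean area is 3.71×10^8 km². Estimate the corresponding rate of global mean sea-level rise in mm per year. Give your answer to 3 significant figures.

ρ_w = 1.023 g cm⁻³ = 1023 kg m⁻³. Annual water volume added = 142 Gt / ρ_w = 1.420×10^14 kg / 1023 kg m⁻³ = 1.388×10^11 m³.
Δh per year = 1.388×10^11 / 3.71×10^14 = 3.74×10^-4 m = 0.374 mm.

≈ 0.374 mm/yr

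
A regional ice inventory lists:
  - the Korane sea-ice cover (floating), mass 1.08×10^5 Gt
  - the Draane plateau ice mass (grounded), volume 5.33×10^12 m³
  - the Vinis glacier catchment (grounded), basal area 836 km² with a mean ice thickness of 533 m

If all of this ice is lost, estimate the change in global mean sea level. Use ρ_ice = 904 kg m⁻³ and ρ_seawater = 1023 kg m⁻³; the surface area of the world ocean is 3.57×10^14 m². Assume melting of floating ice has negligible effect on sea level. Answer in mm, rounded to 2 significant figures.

The Korane sea-ice cover is floating and already displaces its own weight of water, so its melt adds essentially nothing to sea level.
Draane: 5.33×10^12 m³ × (904/1023) = 4.710×10^12 m³ of water.
Vinis: ice volume = 836 km² × 533 m = 445.6 km³; 445.6 × (904/1023) = 393.8 km³ of water.
Total added water ≈ 5.104×10^12 m³ over 3.57×10^14 m² → Δh = 0.0143 m = 14 mm.

≈ 14 mm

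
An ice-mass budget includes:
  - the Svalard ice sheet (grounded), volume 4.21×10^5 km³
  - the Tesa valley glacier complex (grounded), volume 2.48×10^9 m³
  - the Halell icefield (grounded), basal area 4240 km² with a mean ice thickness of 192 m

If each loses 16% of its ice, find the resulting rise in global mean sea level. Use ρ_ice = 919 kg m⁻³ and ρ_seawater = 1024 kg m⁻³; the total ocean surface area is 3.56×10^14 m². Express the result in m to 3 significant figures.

≈ 0.170 m

Svalard: 0.16 × 4.21×10^5 km³ × (919/1024) = 6.045×10^4 km³ of water.
Tesa: 0.16 × 2.48×10^9 m³ × (919/1024) = 3.561×10^8 m³ of water.
Halell: ice volume = 4240 km² × 192 m = 814.1 km³; 0.16 × 814.1 × (919/1024) = 116.9 km³ of water.
Total added water ≈ 6.057×10^13 m³ over 3.56×10^14 m² → Δh = 0.170 m.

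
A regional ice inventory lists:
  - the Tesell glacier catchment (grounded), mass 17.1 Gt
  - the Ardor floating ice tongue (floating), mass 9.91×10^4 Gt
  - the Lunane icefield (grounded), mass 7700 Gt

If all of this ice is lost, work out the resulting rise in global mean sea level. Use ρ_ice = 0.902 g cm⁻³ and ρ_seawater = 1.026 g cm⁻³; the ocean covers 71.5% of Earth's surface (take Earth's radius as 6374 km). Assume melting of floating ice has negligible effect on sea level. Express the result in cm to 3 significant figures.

Tesell: 17.1 Gt = 1.710×10^13 kg; dividing by ρ_w = 1.026 g cm⁻³ = 1026 kg m⁻³ gives 1.667×10^10 m³ of water.
The Ardor floating ice tongue is floating and already displaces its own weight of water, so its melt adds essentially nothing to sea level.
Lunane: 7700 Gt = 7.700×10^15 kg; dividing by ρ_w = 1026 kg m⁻³ gives 7.505×10^12 m³ of water.
Total added water ≈ 7.522×10^12 m³ over 3.65×10^14 m² → Δh = 0.0206 m = 2.06 cm.

≈ 2.06 cm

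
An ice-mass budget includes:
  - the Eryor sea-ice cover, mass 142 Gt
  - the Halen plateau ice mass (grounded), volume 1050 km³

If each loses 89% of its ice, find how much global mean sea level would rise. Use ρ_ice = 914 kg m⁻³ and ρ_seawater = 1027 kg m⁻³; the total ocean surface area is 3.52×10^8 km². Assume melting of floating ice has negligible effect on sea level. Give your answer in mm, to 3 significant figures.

≈ 2.36 mm

The Eryor sea-ice cover is floating and already displaces its own weight of water, so its melt adds essentially nothing to sea level.
Halen: 0.89 × 1050 km³ × (914/1027) = 831.7 km³ of water.
Total added water ≈ 8.317×10^11 m³ over 3.52×10^14 m² → Δh = 2.36×10^-3 m = 2.36 mm.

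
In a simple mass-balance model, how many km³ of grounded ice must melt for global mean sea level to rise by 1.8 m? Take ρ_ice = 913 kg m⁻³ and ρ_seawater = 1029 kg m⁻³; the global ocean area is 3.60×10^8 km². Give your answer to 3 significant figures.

≈ 7.30×10^5 km³

Required water volume = Δh × A = 1.8 m × 3.60×10^14 m² = 6.480×10^14 m³ = 6.480×10^5 km³.
Ice volume = water volume × ρ_w/ρ_ice = 6.480×10^5 × 1029/913 = 7.30×10^5 km³.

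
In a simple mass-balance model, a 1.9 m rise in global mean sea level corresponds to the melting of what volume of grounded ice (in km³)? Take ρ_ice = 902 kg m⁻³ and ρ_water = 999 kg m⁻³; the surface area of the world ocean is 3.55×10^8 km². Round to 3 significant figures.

Required water volume = Δh × A = 1.9 m × 3.55×10^14 m² = 6.745×10^14 m³ = 6.745×10^5 km³.
Ice volume = water volume × ρ_w/ρ_ice = 6.745×10^5 × 999/902 = 7.47×10^5 km³.

≈ 7.47×10^5 km³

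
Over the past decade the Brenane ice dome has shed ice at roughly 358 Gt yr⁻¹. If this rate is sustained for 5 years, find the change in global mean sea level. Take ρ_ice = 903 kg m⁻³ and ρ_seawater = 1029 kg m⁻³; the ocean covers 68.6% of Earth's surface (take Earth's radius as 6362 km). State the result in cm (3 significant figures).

Total mass lost = 358 Gt/yr × 5 yr = 1790 Gt = 1.790×10^15 kg.
ρ_w = 1029 kg m⁻³, so water volume = 1.790×10^15 / 1029 = 1.740×10^12 m³.
Δh = 1.740×10^12 / 3.49×10^14 = 4.99×10^-3 m = 0.499 cm.

≈ 0.499 cm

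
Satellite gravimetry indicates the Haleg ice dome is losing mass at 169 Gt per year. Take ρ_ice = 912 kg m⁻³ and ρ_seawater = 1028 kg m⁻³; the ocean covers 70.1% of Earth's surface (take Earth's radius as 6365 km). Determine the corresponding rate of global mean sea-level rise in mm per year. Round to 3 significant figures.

≈ 0.461 mm/yr

ρ_w = 1028 kg m⁻³. Annual water volume added = 169 Gt / ρ_w = 1.690×10^14 kg / 1028 kg m⁻³ = 1.644×10^11 m³.
Δh per year = 1.644×10^11 / 3.57×10^14 = 4.61×10^-4 m = 0.461 mm.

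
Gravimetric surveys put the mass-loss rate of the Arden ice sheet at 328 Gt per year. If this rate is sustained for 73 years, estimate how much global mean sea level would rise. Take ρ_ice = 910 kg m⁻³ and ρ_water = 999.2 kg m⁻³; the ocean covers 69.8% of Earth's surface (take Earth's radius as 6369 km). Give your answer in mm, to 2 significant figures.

≈ 67 mm

Total mass lost = 328 Gt/yr × 73 yr = 2.394×10^4 Gt = 2.394×10^16 kg.
ρ_w = 999.2 kg m⁻³, so water volume = 2.394×10^16 / 999.2 = 2.396×10^13 m³.
Δh = 2.396×10^13 / 3.56×10^14 = 0.0673 m = 67 mm.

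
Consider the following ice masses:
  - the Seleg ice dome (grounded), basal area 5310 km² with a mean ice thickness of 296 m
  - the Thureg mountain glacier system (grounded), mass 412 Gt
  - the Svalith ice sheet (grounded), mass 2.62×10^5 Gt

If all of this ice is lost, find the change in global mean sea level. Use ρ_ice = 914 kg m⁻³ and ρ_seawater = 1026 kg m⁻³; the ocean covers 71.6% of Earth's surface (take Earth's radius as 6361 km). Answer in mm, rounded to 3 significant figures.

≈ 706 mm

Seleg: ice volume = 5310 km² × 296 m = 1572 km³; 1572 × (914/1026) = 1400 km³ of water.
Thureg: 412 Gt = 4.120×10^14 kg; dividing by ρ_w = 1026 kg m⁻³ gives 4.016×10^11 m³ of water.
Svalith: 2.62×10^5 Gt = 2.620×10^17 kg; dividing by ρ_w = 1026 kg m⁻³ gives 2.554×10^14 m³ of water.
Total added water ≈ 2.572×10^14 m³ over 3.64×10^14 m² → Δh = 0.706 m = 706 mm.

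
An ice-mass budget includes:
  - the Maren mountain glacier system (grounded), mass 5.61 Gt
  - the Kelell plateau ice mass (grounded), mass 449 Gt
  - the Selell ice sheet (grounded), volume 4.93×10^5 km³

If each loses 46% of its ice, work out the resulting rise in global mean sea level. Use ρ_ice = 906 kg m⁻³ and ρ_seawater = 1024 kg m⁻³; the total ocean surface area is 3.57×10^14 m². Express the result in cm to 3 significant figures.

≈ 56.3 cm

Maren: 0.46 × 5.61 Gt = 2.581×10^12 kg; dividing by ρ_w = 1024 kg m⁻³ gives 2.520×10^9 m³ of water.
Kelell: 0.46 × 449 Gt = 2.065×10^14 kg; dividing by ρ_w = 1024 kg m⁻³ gives 2.017×10^11 m³ of water.
Selell: 0.46 × 4.93×10^5 km³ × (906/1024) = 2.006×10^5 km³ of water.
Total added water ≈ 2.009×10^14 m³ over 3.57×10^14 m² → Δh = 0.563 m = 56.3 cm.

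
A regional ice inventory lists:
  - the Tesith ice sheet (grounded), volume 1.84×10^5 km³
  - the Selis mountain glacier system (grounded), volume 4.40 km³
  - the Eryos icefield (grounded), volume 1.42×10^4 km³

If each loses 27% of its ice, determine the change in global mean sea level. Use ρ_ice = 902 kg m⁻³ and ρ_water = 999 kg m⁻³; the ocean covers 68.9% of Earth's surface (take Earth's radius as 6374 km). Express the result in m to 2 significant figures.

Tesith: 0.27 × 1.84×10^5 km³ × (902/999) = 4.486×10^4 km³ of water.
Selis: 0.27 × 4.40 km³ × (902/999) = 1.073 km³ of water.
Eryos: 0.27 × 1.42×10^4 km³ × (902/999) = 3462 km³ of water.
Total added water ≈ 4.832×10^13 m³ over 3.52×10^14 m² → Δh = 0.137 m.

≈ 0.14 m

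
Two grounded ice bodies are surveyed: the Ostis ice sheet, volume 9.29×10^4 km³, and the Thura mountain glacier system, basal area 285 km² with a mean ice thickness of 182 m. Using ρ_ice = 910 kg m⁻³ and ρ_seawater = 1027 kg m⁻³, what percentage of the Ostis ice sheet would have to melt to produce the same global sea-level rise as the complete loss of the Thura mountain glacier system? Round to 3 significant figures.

≈ 0.0558 %

Equal sea-level rise means equal mass of meltwater, i.e. equal mass of ice lost.
Ice mass of Thura: 4.720×10^13 kg; ice mass of Ostis: 8.454×10^16 kg.
Fraction required = 4.720×10^13 / 8.454×10^16 = 5.58×10^-4 → 0.0558 %.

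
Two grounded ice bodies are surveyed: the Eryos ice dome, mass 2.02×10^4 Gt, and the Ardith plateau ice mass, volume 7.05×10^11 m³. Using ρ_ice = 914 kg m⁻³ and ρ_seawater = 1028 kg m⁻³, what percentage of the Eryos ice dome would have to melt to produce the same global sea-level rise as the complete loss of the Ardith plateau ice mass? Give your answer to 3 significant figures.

≈ 3.19 %

Equal sea-level rise means equal mass of meltwater, i.e. equal mass of ice lost.
Ice mass of Ardith: 6.444×10^14 kg; ice mass of Eryos: 2.020×10^16 kg.
Fraction required = 6.444×10^14 / 2.020×10^16 = 0.0319 → 3.19 %.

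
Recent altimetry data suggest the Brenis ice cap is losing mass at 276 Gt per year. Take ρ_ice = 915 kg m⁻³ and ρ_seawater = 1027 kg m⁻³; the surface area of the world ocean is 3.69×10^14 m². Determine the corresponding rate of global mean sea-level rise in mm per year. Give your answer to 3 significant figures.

ρ_w = 1027 kg m⁻³. Annual water volume added = 276 Gt / ρ_w = 2.760×10^14 kg / 1027 kg m⁻³ = 2.687×10^11 m³.
Δh per year = 2.687×10^11 / 3.69×10^14 = 7.28×10^-4 m = 0.728 mm.

≈ 0.728 mm/yr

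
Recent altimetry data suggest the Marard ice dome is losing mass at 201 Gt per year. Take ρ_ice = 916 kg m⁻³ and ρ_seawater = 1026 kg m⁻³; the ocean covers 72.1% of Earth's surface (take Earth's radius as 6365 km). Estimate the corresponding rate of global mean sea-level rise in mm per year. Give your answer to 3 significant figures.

≈ 0.534 mm/yr

ρ_w = 1026 kg m⁻³. Annual water volume added = 201 Gt / ρ_w = 2.010×10^14 kg / 1026 kg m⁻³ = 1.959×10^11 m³.
Δh per year = 1.959×10^11 / 3.67×10^14 = 5.34×10^-4 m = 0.534 mm.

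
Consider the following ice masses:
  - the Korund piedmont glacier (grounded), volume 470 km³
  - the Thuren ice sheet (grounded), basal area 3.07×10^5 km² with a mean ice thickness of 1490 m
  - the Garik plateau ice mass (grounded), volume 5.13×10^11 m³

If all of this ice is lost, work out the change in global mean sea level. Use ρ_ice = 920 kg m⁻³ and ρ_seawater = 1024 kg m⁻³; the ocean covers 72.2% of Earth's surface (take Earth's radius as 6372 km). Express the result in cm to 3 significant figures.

Korund: 470 km³ × (920/1024) = 422.3 km³ of water.
Thuren: ice volume = 3.07×10^5 km² × 1490 m = 4.574×10^5 km³; 4.574×10^5 × (920/1024) = 4.110×10^5 km³ of water.
Garik: 5.13×10^11 m³ × (920/1024) = 4.609×10^11 m³ of water.
Total added water ≈ 4.119×10^14 m³ over 3.68×10^14 m² → Δh = 1.12 m = 112 cm.

≈ 112 cm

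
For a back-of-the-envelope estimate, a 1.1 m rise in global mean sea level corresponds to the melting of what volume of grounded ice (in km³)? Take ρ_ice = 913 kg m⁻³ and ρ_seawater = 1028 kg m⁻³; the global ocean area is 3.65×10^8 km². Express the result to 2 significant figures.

≈ 4.5×10^5 km³

Required water volume = Δh × A = 1.1 m × 3.65×10^14 m² = 4.015×10^14 m³ = 4.015×10^5 km³.
Ice volume = water volume × ρ_w/ρ_ice = 4.015×10^5 × 1028/913 = 4.5×10^5 km³.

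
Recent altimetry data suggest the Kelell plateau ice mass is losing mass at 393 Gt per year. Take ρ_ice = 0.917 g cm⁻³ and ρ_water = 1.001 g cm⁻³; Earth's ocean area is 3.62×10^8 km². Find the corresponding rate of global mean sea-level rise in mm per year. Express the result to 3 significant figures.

ρ_w = 1.001 g cm⁻³ = 1001 kg m⁻³. Annual water volume added = 393 Gt / ρ_w = 3.930×10^14 kg / 1001 kg m⁻³ = 3.926×10^11 m³.
Δh per year = 3.926×10^11 / 3.62×10^14 = 1.08×10^-3 m = 1.08 mm.

≈ 1.08 mm/yr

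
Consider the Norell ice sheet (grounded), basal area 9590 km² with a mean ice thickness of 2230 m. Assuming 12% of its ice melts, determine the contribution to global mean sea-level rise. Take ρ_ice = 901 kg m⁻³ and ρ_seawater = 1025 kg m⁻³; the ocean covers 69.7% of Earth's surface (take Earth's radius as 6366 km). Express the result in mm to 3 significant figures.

≈ 6.36 mm

Norell: ice volume = 9590 km² × 2230 m = 2.139×10^4 km³; 0.12 × 2.139×10^4 × (901/1025) = 2256 km³ of water.
Spread over 3.55×10^14 m² of ocean, Δh = 2.256×10^12 / 3.55×10^14 = 6.36×10^-3 m = 6.36 mm.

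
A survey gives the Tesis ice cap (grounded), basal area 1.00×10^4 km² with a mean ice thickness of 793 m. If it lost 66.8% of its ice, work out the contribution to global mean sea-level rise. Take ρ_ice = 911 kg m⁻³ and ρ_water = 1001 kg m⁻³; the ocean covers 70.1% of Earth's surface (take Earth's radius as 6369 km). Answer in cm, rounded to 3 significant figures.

≈ 1.35 cm

Tesis: ice volume = 1.00×10^4 km² × 793 m = 7930 km³; 0.668 × 7930 × (911/1001) = 4821 km³ of water.
Spread over 3.57×10^14 m² of ocean, Δh = 4.821×10^12 / 3.57×10^14 = 0.0135 m = 1.35 cm.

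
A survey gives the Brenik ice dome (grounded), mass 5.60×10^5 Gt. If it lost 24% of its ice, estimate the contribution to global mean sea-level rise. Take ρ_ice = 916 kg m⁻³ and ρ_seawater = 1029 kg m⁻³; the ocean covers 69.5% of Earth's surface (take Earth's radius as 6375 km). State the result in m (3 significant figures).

Brenik: 0.24 × 5.60×10^5 Gt = 1.344×10^17 kg; dividing by ρ_w = 1029 kg m⁻³ gives 1.306×10^14 m³ of water.
Spread over 3.55×10^14 m² of ocean, Δh = 1.306×10^14 / 3.55×10^14 = 0.368 m.

≈ 0.368 m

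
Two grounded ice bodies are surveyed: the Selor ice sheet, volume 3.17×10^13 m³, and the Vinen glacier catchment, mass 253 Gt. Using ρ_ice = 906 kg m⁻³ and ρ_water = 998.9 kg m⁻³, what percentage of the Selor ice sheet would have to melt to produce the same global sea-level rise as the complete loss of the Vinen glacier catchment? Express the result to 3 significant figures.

Equal sea-level rise means equal mass of meltwater, i.e. equal mass of ice lost.
Ice mass of Vinen: 2.530×10^14 kg; ice mass of Selor: 2.872×10^16 kg.
Fraction required = 2.530×10^14 / 2.872×10^16 = 8.81×10^-3 → 0.881 %.

≈ 0.881 %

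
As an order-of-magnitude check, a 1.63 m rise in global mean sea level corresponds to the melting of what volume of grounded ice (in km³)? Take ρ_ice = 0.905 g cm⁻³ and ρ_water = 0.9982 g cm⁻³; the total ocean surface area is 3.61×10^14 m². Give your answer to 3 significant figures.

≈ 6.49×10^5 km³

Required water volume = Δh × A = 1.63 m × 3.61×10^14 m² = 5.884×10^14 m³ = 5.884×10^5 km³.
Ice volume = water volume × ρ_w/ρ_ice = 5.884×10^5 × 998.2/905 = 6.49×10^5 km³.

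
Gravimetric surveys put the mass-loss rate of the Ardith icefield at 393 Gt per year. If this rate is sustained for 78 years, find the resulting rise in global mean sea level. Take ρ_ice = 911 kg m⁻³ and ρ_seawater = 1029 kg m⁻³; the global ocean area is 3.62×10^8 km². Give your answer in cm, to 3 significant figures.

Total mass lost = 393 Gt/yr × 78 yr = 3.065×10^4 Gt = 3.065×10^16 kg.
ρ_w = 1029 kg m⁻³, so water volume = 3.065×10^16 / 1029 = 2.979×10^13 m³.
Δh = 2.979×10^13 / 3.62×10^14 = 0.0823 m = 8.23 cm.

≈ 8.23 cm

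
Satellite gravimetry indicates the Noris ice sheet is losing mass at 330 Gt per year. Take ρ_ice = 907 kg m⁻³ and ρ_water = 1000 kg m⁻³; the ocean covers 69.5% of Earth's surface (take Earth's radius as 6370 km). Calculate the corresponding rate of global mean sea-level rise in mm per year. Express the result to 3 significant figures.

≈ 0.931 mm/yr

ρ_w = 1000 kg m⁻³. Annual water volume added = 330 Gt / ρ_w = 3.300×10^14 kg / 1000 kg m⁻³ = 3.300×10^11 m³.
Δh per year = 3.300×10^11 / 3.54×10^14 = 9.31×10^-4 m = 0.931 mm.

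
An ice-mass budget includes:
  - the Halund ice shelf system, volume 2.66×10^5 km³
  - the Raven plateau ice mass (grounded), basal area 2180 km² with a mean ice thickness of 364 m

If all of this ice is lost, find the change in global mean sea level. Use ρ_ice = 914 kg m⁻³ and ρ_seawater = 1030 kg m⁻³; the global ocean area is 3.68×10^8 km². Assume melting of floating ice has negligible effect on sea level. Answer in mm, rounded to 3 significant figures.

≈ 1.91 mm

The Halund ice shelf system is floating and already displaces its own weight of water, so its melt adds essentially nothing to sea level.
Raven: ice volume = 2180 km² × 364 m = 793.5 km³; 793.5 × (914/1030) = 704.2 km³ of water.
Total added water ≈ 7.042×10^11 m³ over 3.68×10^14 m² → Δh = 1.91×10^-3 m = 1.91 mm.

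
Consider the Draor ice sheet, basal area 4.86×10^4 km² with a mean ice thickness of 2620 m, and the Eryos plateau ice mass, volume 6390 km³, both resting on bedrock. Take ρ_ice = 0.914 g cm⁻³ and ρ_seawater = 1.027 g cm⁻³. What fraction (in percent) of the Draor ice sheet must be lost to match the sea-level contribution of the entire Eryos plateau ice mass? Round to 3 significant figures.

≈ 5.02 %

Equal sea-level rise means equal mass of meltwater, i.e. equal mass of ice lost.
Ice mass of Eryos: 5.840×10^15 kg; ice mass of Draor: 1.164×10^17 kg.
Fraction required = 5.840×10^15 / 1.164×10^17 = 0.0502 → 5.02 %.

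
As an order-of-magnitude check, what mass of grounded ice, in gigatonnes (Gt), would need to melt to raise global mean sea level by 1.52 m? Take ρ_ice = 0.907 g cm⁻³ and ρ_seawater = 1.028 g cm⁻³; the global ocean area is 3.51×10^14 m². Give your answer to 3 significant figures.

≈ 5.48×10^5 Gt

Required water volume = Δh × A = 1.52 m × 3.51×10^14 m² = 5.335×10^14 m³.
ρ_w = 1.028 g cm⁻³ = 1028 kg m⁻³, so the mass of water = 5.335×10^14 m³ × 1028 kg m⁻³ = 5.485×10^17 kg = 5.48×10^5 Gt (and the same mass of ice, by conservation).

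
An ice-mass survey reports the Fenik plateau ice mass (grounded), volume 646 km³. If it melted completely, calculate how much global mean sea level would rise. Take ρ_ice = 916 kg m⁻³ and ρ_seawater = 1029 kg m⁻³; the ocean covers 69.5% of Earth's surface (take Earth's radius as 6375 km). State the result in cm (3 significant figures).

≈ 0.162 cm

Fenik: 646 km³ × (916/1029) = 575.1 km³ of water.
Spread over 3.55×10^14 m² of ocean, Δh = 5.751×10^11 / 3.55×10^14 = 1.62×10^-3 m = 0.162 cm.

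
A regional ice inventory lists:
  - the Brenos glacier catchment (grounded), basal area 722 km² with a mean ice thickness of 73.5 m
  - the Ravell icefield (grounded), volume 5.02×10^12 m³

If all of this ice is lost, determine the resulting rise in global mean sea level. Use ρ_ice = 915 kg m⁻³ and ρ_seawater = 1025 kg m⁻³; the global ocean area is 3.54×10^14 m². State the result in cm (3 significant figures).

Brenos: ice volume = 722 km² × 73.5 m = 53.07 km³; 53.07 × (915/1025) = 47.37 km³ of water.
Ravell: 5.02×10^12 m³ × (915/1025) = 4.481×10^12 m³ of water.
Total added water ≈ 4.529×10^12 m³ over 3.54×10^14 m² → Δh = 0.0128 m = 1.28 cm.

≈ 1.28 cm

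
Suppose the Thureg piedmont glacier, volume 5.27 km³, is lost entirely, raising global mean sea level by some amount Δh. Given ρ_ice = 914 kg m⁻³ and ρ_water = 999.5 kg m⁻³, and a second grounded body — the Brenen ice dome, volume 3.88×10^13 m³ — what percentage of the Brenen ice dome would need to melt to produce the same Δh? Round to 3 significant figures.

≈ 0.0136 %

Equal sea-level rise means equal mass of meltwater, i.e. equal mass of ice lost.
Ice mass of Thureg: 4.817×10^12 kg; ice mass of Brenen: 3.546×10^16 kg.
Fraction required = 4.817×10^12 / 3.546×10^16 = 1.36×10^-4 → 0.0136 %.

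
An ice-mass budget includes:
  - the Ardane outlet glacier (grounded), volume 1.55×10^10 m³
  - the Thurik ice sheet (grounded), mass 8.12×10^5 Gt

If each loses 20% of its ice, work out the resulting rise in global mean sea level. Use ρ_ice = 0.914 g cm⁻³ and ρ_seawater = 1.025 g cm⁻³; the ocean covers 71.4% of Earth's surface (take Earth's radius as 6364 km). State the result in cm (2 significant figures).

Ardane: 0.2 × 1.55×10^10 m³ × (914/1025) = 2.764×10^9 m³ of water.
Thurik: 0.2 × 8.12×10^5 Gt = 1.624×10^17 kg; dividing by ρ_w = 1.025 g cm⁻³ = 1025 kg m⁻³ gives 1.584×10^14 m³ of water.
Total added water ≈ 1.584×10^14 m³ over 3.63×10^14 m² → Δh = 0.436 m = 44 cm.

≈ 44 cm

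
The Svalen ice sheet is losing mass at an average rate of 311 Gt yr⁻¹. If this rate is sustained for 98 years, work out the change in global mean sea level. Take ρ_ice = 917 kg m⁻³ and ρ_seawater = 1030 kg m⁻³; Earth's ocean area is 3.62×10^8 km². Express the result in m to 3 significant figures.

Total mass lost = 311 Gt/yr × 98 yr = 3.048×10^4 Gt = 3.048×10^16 kg.
ρ_w = 1030 kg m⁻³, so water volume = 3.048×10^16 / 1030 = 2.959×10^13 m³.
Δh = 2.959×10^13 / 3.62×10^14 = 0.0817 m.

≈ 0.0817 m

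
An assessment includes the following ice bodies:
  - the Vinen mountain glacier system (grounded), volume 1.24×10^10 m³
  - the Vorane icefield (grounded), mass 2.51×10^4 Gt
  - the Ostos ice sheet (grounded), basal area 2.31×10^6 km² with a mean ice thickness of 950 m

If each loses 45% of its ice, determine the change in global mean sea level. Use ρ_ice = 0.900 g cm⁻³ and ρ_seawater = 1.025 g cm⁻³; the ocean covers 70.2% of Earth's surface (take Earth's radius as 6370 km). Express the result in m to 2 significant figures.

≈ 2.5 m

Vinen: 0.45 × 1.24×10^10 m³ × (900/1025) = 4.900×10^9 m³ of water.
Vorane: 0.45 × 2.51×10^4 Gt = 1.129×10^16 kg; dividing by ρ_w = 1.025 g cm⁻³ = 1025 kg m⁻³ gives 1.102×10^13 m³ of water.
Ostos: ice volume = 2.31×10^6 km² × 950 m = 2.194×10^6 km³; 0.45 × 2.194×10^6 × (900/1025) = 8.671×10^5 km³ of water.
Total added water ≈ 8.781×10^14 m³ over 3.58×10^14 m² → Δh = 2.45 m.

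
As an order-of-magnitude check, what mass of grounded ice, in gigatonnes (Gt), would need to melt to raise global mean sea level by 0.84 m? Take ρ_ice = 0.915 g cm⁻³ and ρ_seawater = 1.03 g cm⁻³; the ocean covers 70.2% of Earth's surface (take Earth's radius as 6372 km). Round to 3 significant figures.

≈ 3.10×10^5 Gt

Required water volume = Δh × A = 0.84 m × 3.58×10^14 m² = 3.009×10^14 m³.
ρ_w = 1.03 g cm⁻³ = 1030 kg m⁻³, so the mass of water = 3.009×10^14 m³ × 1030 kg m⁻³ = 3.099×10^17 kg = 3.10×10^5 Gt (and the same mass of ice, by conservation).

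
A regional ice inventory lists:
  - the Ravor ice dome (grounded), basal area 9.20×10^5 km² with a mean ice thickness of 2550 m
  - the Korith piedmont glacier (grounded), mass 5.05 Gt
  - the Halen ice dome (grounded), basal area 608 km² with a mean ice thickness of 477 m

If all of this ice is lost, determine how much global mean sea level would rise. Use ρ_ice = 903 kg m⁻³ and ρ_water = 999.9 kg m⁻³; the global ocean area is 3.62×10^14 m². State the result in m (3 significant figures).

Ravor: ice volume = 9.20×10^5 km² × 2550 m = 2.346×10^6 km³; 2.346×10^6 × (903/999.9) = 2.119×10^6 km³ of water.
Korith: 5.05 Gt = 5.050×10^12 kg; dividing by ρ_w = 999.9 kg m⁻³ gives 5.051×10^9 m³ of water.
Halen: ice volume = 608 km² × 477 m = 290.0 km³; 290.0 × (903/999.9) = 261.9 km³ of water.
Total added water ≈ 2.119×10^15 m³ over 3.62×10^14 m² → Δh = 5.85 m.

≈ 5.85 m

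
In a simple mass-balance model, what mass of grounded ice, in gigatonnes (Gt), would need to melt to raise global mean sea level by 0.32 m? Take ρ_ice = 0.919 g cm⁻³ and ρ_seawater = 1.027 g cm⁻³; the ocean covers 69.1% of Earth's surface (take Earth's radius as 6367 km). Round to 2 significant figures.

≈ 1.2×10^5 Gt

Required water volume = Δh × A = 0.32 m × 3.52×10^14 m² = 1.126×10^14 m³.
ρ_w = 1.027 g cm⁻³ = 1027 kg m⁻³, so the mass of water = 1.126×10^14 m³ × 1027 kg m⁻³ = 1.157×10^17 kg = 1.2×10^5 Gt (and the same mass of ice, by conservation).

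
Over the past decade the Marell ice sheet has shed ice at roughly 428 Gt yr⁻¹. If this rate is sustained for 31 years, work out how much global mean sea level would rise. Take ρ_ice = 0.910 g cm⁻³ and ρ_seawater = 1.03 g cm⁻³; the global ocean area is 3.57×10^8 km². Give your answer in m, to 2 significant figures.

≈ 0.036 m

Total mass lost = 428 Gt/yr × 31 yr = 1.327×10^4 Gt = 1.327×10^16 kg.
ρ_w = 1.03 g cm⁻³ = 1030 kg m⁻³, so water volume = 1.327×10^16 / 1030 = 1.288×10^13 m³.
Δh = 1.288×10^13 / 3.57×10^14 = 0.0361 m.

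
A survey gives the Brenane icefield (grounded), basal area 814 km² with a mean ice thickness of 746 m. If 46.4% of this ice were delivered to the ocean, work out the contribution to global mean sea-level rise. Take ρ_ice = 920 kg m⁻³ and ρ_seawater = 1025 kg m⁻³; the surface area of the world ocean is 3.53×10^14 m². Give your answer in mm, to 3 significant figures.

Brenane: ice volume = 814 km² × 746 m = 607.2 km³; 0.464 × 607.2 × (920/1025) = 252.9 km³ of water.
Spread over 3.53×10^14 m² of ocean, Δh = 2.529×10^11 / 3.53×10^14 = 7.16×10^-4 m = 0.716 mm.

≈ 0.716 mm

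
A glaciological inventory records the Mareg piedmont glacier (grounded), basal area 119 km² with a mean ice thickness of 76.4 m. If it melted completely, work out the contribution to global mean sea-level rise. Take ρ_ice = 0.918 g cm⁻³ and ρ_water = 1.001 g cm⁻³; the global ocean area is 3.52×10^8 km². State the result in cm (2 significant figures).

≈ 2.4×10^-3 cm

Mareg: ice volume = 119 km² × 76.4 m = 9.092 km³; 9.092 × (918/1001) = 8.338 km³ of water.
Spread over 3.52×10^14 m² of ocean, Δh = 8.338×10^9 / 3.52×10^14 = 2.37×10^-5 m = 2.4×10^-3 cm.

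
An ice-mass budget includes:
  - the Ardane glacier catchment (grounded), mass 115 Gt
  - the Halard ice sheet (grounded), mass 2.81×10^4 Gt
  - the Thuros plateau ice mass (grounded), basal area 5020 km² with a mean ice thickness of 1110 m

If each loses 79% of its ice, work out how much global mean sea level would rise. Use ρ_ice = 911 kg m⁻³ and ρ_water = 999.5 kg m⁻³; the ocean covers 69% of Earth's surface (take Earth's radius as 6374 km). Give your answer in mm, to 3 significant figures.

≈ 74.7 mm

Ardane: 0.79 × 115 Gt = 9.085×10^13 kg; dividing by ρ_w = 999.5 kg m⁻³ gives 9.090×10^10 m³ of water.
Halard: 0.79 × 2.81×10^4 Gt = 2.220×10^16 kg; dividing by ρ_w = 999.5 kg m⁻³ gives 2.221×10^13 m³ of water.
Thuros: ice volume = 5020 km² × 1110 m = 5572 km³; 0.79 × 5572 × (911/999.5) = 4012 km³ of water.
Total added water ≈ 2.631×10^13 m³ over 3.52×10^14 m² → Δh = 0.0747 m = 74.7 mm.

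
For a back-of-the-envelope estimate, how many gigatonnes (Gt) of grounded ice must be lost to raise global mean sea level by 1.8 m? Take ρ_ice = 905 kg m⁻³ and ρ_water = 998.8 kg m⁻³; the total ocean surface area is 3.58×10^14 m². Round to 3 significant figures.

Required water volume = Δh × A = 1.8 m × 3.58×10^14 m² = 6.444×10^14 m³.
ρ_w = 998.8 kg m⁻³, so the mass of water = 6.444×10^14 m³ × 998.8 kg m⁻³ = 6.436×10^17 kg = 6.44×10^5 Gt (and the same mass of ice, by conservation).

≈ 6.44×10^5 Gt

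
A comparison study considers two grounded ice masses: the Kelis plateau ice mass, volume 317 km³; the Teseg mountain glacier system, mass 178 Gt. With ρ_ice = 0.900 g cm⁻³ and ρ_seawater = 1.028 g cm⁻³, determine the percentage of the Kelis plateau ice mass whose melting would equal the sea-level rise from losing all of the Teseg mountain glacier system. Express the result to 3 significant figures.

≈ 62.4 %

Equal sea-level rise means equal mass of meltwater, i.e. equal mass of ice lost.
Ice mass of Teseg: 1.780×10^14 kg; ice mass of Kelis: 2.853×10^14 kg.
Fraction required = 1.780×10^14 / 2.853×10^14 = 0.624 → 62.4 %.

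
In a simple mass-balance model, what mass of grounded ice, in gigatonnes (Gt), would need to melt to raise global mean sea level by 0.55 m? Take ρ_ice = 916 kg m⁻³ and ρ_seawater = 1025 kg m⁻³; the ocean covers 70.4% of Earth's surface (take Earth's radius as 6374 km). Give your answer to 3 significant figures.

≈ 2.03×10^5 Gt

Required water volume = Δh × A = 0.55 m × 3.59×10^14 m² = 1.977×10^14 m³.
ρ_w = 1025 kg m⁻³, so the mass of water = 1.977×10^14 m³ × 1025 kg m⁻³ = 2.026×10^17 kg = 2.03×10^5 Gt (and the same mass of ice, by conservation).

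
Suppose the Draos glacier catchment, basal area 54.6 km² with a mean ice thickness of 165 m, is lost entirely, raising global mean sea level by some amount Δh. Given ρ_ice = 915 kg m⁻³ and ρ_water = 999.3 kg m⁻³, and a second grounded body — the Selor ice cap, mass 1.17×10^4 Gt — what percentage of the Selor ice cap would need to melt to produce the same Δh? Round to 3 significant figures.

Equal sea-level rise means equal mass of meltwater, i.e. equal mass of ice lost.
Ice mass of Draos: 8.243×10^12 kg; ice mass of Selor: 1.170×10^16 kg.
Fraction required = 8.243×10^12 / 1.170×10^16 = 7.05×10^-4 → 0.0705 %.

≈ 0.0705 %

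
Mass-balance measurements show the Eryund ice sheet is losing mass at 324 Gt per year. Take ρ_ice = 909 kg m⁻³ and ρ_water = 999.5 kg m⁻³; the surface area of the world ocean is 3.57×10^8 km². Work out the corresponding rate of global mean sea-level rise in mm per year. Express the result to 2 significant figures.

ρ_w = 999.5 kg m⁻³. Annual water volume added = 324 Gt / ρ_w = 3.240×10^14 kg / 999.5 kg m⁻³ = 3.242×10^11 m³.
Δh per year = 3.242×10^11 / 3.57×10^14 = 9.08×10^-4 m = 0.91 mm.

≈ 0.91 mm/yr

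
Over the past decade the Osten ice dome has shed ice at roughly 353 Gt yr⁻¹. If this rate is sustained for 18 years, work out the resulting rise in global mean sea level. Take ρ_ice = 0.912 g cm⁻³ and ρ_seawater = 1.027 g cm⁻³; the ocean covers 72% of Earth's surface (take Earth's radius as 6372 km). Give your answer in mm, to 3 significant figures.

Total mass lost = 353 Gt/yr × 18 yr = 6354 Gt = 6.354×10^15 kg.
ρ_w = 1.027 g cm⁻³ = 1027 kg m⁻³, so water volume = 6.354×10^15 / 1027 = 6.187×10^12 m³.
Δh = 6.187×10^12 / 3.67×10^14 = 0.0168 m = 16.8 mm.

≈ 16.8 mm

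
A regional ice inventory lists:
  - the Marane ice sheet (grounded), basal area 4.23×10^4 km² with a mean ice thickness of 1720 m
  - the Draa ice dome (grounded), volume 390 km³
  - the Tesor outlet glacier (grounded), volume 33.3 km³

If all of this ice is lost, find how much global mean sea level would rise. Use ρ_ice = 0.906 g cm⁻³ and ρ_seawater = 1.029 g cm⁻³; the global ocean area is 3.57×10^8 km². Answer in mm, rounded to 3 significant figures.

≈ 180 mm

Marane: ice volume = 4.23×10^4 km² × 1720 m = 7.276×10^4 km³; 7.276×10^4 × (906/1029) = 6.406×10^4 km³ of water.
Draa: 390 km³ × (906/1029) = 343.4 km³ of water.
Tesor: 33.3 km³ × (906/1029) = 29.32 km³ of water.
Total added water ≈ 6.443×10^13 m³ over 3.57×10^14 m² → Δh = 0.180 m = 180 mm.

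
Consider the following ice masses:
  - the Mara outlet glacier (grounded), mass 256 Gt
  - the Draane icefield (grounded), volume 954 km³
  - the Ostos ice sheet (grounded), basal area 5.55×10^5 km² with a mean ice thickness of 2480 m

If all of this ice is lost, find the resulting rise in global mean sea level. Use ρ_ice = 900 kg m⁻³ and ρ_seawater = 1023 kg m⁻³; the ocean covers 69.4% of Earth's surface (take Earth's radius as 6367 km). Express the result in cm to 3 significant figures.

≈ 343 cm

Mara: 256 Gt = 2.560×10^14 kg; dividing by ρ_w = 1023 kg m⁻³ gives 2.502×10^11 m³ of water.
Draane: 954 km³ × (900/1023) = 839.3 km³ of water.
Ostos: ice volume = 5.55×10^5 km² × 2480 m = 1.376×10^6 km³; 1.376×10^6 × (900/1023) = 1.211×10^6 km³ of water.
Total added water ≈ 1.212×10^15 m³ over 3.54×10^14 m² → Δh = 3.43 m = 343 cm.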